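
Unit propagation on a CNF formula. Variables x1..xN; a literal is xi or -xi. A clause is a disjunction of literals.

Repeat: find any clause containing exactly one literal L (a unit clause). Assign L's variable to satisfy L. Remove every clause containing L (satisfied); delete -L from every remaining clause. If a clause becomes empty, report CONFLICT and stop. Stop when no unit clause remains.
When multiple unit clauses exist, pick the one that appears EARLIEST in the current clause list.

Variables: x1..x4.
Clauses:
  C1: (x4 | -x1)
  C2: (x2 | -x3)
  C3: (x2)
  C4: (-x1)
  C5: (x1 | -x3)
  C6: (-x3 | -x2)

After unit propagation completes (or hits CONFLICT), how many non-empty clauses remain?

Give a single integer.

Answer: 0

Derivation:
unit clause [2] forces x2=T; simplify:
  drop -2 from [-3, -2] -> [-3]
  satisfied 2 clause(s); 4 remain; assigned so far: [2]
unit clause [-1] forces x1=F; simplify:
  drop 1 from [1, -3] -> [-3]
  satisfied 2 clause(s); 2 remain; assigned so far: [1, 2]
unit clause [-3] forces x3=F; simplify:
  satisfied 2 clause(s); 0 remain; assigned so far: [1, 2, 3]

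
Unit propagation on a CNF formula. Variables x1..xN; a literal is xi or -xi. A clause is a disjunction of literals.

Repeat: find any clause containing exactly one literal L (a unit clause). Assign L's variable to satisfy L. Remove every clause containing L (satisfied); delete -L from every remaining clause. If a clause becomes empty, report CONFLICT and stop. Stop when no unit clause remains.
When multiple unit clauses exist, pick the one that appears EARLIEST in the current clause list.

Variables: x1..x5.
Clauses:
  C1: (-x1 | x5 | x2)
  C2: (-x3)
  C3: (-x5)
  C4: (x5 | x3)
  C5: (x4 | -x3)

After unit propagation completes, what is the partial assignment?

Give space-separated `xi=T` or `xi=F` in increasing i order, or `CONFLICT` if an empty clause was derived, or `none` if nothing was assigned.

Answer: CONFLICT

Derivation:
unit clause [-3] forces x3=F; simplify:
  drop 3 from [5, 3] -> [5]
  satisfied 2 clause(s); 3 remain; assigned so far: [3]
unit clause [-5] forces x5=F; simplify:
  drop 5 from [-1, 5, 2] -> [-1, 2]
  drop 5 from [5] -> [] (empty!)
  satisfied 1 clause(s); 2 remain; assigned so far: [3, 5]
CONFLICT (empty clause)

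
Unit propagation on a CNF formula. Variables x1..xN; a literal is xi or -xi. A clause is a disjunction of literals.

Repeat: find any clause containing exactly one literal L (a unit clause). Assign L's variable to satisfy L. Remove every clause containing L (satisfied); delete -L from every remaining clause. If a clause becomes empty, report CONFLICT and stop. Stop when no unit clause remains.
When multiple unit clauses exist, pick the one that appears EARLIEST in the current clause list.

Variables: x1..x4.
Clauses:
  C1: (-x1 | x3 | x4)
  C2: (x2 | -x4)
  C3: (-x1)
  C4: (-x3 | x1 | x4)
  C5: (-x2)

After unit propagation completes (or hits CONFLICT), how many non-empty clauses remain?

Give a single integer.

unit clause [-1] forces x1=F; simplify:
  drop 1 from [-3, 1, 4] -> [-3, 4]
  satisfied 2 clause(s); 3 remain; assigned so far: [1]
unit clause [-2] forces x2=F; simplify:
  drop 2 from [2, -4] -> [-4]
  satisfied 1 clause(s); 2 remain; assigned so far: [1, 2]
unit clause [-4] forces x4=F; simplify:
  drop 4 from [-3, 4] -> [-3]
  satisfied 1 clause(s); 1 remain; assigned so far: [1, 2, 4]
unit clause [-3] forces x3=F; simplify:
  satisfied 1 clause(s); 0 remain; assigned so far: [1, 2, 3, 4]

Answer: 0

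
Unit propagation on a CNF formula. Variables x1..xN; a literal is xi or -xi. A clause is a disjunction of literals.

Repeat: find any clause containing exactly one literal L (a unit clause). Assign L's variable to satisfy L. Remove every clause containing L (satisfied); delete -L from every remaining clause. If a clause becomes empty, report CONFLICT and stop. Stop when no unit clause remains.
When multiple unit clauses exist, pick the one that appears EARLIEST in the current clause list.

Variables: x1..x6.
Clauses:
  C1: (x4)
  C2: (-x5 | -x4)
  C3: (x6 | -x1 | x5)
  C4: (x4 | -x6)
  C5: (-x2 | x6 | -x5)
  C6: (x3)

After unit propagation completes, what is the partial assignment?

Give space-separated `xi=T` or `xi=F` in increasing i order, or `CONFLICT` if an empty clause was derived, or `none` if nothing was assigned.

Answer: x3=T x4=T x5=F

Derivation:
unit clause [4] forces x4=T; simplify:
  drop -4 from [-5, -4] -> [-5]
  satisfied 2 clause(s); 4 remain; assigned so far: [4]
unit clause [-5] forces x5=F; simplify:
  drop 5 from [6, -1, 5] -> [6, -1]
  satisfied 2 clause(s); 2 remain; assigned so far: [4, 5]
unit clause [3] forces x3=T; simplify:
  satisfied 1 clause(s); 1 remain; assigned so far: [3, 4, 5]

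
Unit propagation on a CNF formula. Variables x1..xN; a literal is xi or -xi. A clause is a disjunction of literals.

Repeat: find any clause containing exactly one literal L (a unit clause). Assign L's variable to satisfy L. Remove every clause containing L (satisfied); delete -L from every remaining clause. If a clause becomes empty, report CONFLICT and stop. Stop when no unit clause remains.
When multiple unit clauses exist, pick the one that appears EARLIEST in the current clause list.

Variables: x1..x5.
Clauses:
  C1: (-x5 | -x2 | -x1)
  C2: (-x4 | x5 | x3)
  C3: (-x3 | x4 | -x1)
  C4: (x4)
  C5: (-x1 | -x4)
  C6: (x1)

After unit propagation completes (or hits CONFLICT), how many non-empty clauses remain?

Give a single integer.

Answer: 1

Derivation:
unit clause [4] forces x4=T; simplify:
  drop -4 from [-4, 5, 3] -> [5, 3]
  drop -4 from [-1, -4] -> [-1]
  satisfied 2 clause(s); 4 remain; assigned so far: [4]
unit clause [-1] forces x1=F; simplify:
  drop 1 from [1] -> [] (empty!)
  satisfied 2 clause(s); 2 remain; assigned so far: [1, 4]
CONFLICT (empty clause)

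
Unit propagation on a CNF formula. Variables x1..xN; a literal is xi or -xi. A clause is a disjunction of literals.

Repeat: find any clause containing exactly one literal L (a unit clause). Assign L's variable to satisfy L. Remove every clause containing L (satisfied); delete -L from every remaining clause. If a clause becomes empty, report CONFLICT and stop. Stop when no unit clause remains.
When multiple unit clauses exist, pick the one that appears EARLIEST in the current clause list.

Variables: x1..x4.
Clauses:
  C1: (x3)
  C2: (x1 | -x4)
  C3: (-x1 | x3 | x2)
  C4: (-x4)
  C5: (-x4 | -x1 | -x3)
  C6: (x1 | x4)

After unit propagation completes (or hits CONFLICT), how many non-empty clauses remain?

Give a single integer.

Answer: 0

Derivation:
unit clause [3] forces x3=T; simplify:
  drop -3 from [-4, -1, -3] -> [-4, -1]
  satisfied 2 clause(s); 4 remain; assigned so far: [3]
unit clause [-4] forces x4=F; simplify:
  drop 4 from [1, 4] -> [1]
  satisfied 3 clause(s); 1 remain; assigned so far: [3, 4]
unit clause [1] forces x1=T; simplify:
  satisfied 1 clause(s); 0 remain; assigned so far: [1, 3, 4]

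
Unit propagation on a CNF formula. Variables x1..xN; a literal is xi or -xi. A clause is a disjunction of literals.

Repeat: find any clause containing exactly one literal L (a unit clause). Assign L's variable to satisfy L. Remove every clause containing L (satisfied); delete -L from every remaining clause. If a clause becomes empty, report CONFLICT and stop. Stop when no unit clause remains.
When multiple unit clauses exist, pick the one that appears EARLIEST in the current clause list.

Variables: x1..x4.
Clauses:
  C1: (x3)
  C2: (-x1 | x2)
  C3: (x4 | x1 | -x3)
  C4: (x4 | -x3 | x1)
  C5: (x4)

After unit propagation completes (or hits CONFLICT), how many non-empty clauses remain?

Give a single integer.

Answer: 1

Derivation:
unit clause [3] forces x3=T; simplify:
  drop -3 from [4, 1, -3] -> [4, 1]
  drop -3 from [4, -3, 1] -> [4, 1]
  satisfied 1 clause(s); 4 remain; assigned so far: [3]
unit clause [4] forces x4=T; simplify:
  satisfied 3 clause(s); 1 remain; assigned so far: [3, 4]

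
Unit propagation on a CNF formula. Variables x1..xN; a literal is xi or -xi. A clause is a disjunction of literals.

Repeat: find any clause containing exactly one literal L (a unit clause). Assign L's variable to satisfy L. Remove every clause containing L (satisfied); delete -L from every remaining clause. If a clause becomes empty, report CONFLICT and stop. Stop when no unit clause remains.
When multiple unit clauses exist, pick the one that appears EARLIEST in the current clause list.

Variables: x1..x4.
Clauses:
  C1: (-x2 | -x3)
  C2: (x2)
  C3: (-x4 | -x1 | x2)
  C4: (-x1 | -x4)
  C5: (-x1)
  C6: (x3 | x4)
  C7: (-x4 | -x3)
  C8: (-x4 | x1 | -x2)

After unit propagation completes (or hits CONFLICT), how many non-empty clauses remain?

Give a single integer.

unit clause [2] forces x2=T; simplify:
  drop -2 from [-2, -3] -> [-3]
  drop -2 from [-4, 1, -2] -> [-4, 1]
  satisfied 2 clause(s); 6 remain; assigned so far: [2]
unit clause [-3] forces x3=F; simplify:
  drop 3 from [3, 4] -> [4]
  satisfied 2 clause(s); 4 remain; assigned so far: [2, 3]
unit clause [-1] forces x1=F; simplify:
  drop 1 from [-4, 1] -> [-4]
  satisfied 2 clause(s); 2 remain; assigned so far: [1, 2, 3]
unit clause [4] forces x4=T; simplify:
  drop -4 from [-4] -> [] (empty!)
  satisfied 1 clause(s); 1 remain; assigned so far: [1, 2, 3, 4]
CONFLICT (empty clause)

Answer: 0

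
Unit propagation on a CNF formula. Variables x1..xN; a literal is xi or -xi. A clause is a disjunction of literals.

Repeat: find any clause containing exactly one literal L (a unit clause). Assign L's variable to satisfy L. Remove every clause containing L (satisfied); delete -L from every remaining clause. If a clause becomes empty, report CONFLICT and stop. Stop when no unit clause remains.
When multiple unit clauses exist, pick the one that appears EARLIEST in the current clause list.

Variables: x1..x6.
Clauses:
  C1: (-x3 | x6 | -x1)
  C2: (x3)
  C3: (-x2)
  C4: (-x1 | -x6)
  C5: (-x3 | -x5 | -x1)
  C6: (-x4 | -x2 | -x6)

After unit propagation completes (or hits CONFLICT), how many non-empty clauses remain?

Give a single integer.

unit clause [3] forces x3=T; simplify:
  drop -3 from [-3, 6, -1] -> [6, -1]
  drop -3 from [-3, -5, -1] -> [-5, -1]
  satisfied 1 clause(s); 5 remain; assigned so far: [3]
unit clause [-2] forces x2=F; simplify:
  satisfied 2 clause(s); 3 remain; assigned so far: [2, 3]

Answer: 3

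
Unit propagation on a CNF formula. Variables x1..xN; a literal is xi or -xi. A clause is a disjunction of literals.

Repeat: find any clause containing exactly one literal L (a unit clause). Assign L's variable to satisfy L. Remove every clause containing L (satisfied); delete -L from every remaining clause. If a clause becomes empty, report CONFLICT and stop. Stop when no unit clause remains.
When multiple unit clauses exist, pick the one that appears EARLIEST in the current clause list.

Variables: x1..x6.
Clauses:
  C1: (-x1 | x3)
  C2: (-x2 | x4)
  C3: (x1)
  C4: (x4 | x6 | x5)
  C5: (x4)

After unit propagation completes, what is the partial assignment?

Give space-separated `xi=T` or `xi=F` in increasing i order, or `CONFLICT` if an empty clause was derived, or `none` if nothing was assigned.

unit clause [1] forces x1=T; simplify:
  drop -1 from [-1, 3] -> [3]
  satisfied 1 clause(s); 4 remain; assigned so far: [1]
unit clause [3] forces x3=T; simplify:
  satisfied 1 clause(s); 3 remain; assigned so far: [1, 3]
unit clause [4] forces x4=T; simplify:
  satisfied 3 clause(s); 0 remain; assigned so far: [1, 3, 4]

Answer: x1=T x3=T x4=T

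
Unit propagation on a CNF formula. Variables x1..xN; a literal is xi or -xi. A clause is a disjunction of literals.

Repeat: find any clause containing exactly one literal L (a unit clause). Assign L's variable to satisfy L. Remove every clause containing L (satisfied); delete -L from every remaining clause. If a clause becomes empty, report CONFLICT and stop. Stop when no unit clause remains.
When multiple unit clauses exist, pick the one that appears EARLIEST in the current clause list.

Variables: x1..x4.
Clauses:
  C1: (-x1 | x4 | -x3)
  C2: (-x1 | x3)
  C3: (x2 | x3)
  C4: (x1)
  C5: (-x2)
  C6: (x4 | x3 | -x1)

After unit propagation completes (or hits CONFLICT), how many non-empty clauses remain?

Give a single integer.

Answer: 0

Derivation:
unit clause [1] forces x1=T; simplify:
  drop -1 from [-1, 4, -3] -> [4, -3]
  drop -1 from [-1, 3] -> [3]
  drop -1 from [4, 3, -1] -> [4, 3]
  satisfied 1 clause(s); 5 remain; assigned so far: [1]
unit clause [3] forces x3=T; simplify:
  drop -3 from [4, -3] -> [4]
  satisfied 3 clause(s); 2 remain; assigned so far: [1, 3]
unit clause [4] forces x4=T; simplify:
  satisfied 1 clause(s); 1 remain; assigned so far: [1, 3, 4]
unit clause [-2] forces x2=F; simplify:
  satisfied 1 clause(s); 0 remain; assigned so far: [1, 2, 3, 4]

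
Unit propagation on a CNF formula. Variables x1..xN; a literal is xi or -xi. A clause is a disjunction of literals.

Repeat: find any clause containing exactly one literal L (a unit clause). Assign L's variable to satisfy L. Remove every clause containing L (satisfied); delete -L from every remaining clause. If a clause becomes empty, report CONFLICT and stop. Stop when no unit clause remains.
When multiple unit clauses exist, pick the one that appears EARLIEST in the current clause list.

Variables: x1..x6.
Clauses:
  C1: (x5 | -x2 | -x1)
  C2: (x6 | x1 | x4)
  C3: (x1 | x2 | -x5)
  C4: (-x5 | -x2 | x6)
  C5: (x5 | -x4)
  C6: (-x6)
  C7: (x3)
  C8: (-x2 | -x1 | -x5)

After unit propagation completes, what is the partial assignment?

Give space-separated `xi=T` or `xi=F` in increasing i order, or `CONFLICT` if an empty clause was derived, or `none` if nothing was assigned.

Answer: x3=T x6=F

Derivation:
unit clause [-6] forces x6=F; simplify:
  drop 6 from [6, 1, 4] -> [1, 4]
  drop 6 from [-5, -2, 6] -> [-5, -2]
  satisfied 1 clause(s); 7 remain; assigned so far: [6]
unit clause [3] forces x3=T; simplify:
  satisfied 1 clause(s); 6 remain; assigned so far: [3, 6]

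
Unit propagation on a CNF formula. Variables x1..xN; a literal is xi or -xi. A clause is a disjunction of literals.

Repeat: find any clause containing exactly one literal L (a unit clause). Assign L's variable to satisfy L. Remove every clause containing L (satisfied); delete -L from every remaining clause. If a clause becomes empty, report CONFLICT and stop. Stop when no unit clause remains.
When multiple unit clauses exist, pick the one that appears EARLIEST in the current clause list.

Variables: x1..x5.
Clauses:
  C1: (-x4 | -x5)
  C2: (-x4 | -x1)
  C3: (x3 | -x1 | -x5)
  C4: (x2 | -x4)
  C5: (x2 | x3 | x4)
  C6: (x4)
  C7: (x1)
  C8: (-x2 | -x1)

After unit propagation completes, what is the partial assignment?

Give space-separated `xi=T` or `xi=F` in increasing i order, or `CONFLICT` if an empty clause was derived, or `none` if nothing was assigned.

unit clause [4] forces x4=T; simplify:
  drop -4 from [-4, -5] -> [-5]
  drop -4 from [-4, -1] -> [-1]
  drop -4 from [2, -4] -> [2]
  satisfied 2 clause(s); 6 remain; assigned so far: [4]
unit clause [-5] forces x5=F; simplify:
  satisfied 2 clause(s); 4 remain; assigned so far: [4, 5]
unit clause [-1] forces x1=F; simplify:
  drop 1 from [1] -> [] (empty!)
  satisfied 2 clause(s); 2 remain; assigned so far: [1, 4, 5]
CONFLICT (empty clause)

Answer: CONFLICT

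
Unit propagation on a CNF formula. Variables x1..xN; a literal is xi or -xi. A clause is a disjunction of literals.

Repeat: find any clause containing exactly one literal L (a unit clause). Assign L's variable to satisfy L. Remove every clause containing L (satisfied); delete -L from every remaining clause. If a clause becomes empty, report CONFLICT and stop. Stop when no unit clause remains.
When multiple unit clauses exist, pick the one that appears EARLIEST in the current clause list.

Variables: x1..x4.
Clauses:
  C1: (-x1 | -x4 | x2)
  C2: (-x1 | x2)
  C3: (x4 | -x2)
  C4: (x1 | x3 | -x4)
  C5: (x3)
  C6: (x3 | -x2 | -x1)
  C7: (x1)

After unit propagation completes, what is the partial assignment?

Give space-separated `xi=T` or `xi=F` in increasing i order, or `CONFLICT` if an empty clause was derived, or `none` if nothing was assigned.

Answer: x1=T x2=T x3=T x4=T

Derivation:
unit clause [3] forces x3=T; simplify:
  satisfied 3 clause(s); 4 remain; assigned so far: [3]
unit clause [1] forces x1=T; simplify:
  drop -1 from [-1, -4, 2] -> [-4, 2]
  drop -1 from [-1, 2] -> [2]
  satisfied 1 clause(s); 3 remain; assigned so far: [1, 3]
unit clause [2] forces x2=T; simplify:
  drop -2 from [4, -2] -> [4]
  satisfied 2 clause(s); 1 remain; assigned so far: [1, 2, 3]
unit clause [4] forces x4=T; simplify:
  satisfied 1 clause(s); 0 remain; assigned so far: [1, 2, 3, 4]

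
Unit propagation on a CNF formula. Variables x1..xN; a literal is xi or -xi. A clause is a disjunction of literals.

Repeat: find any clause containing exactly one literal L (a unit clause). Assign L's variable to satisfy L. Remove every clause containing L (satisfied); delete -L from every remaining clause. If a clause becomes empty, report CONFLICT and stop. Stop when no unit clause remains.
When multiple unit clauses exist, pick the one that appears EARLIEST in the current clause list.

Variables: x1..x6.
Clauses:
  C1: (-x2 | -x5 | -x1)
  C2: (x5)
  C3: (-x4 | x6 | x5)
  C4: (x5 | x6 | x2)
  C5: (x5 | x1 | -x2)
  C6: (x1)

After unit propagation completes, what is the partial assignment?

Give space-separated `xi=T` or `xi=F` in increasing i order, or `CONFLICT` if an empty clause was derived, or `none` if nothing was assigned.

Answer: x1=T x2=F x5=T

Derivation:
unit clause [5] forces x5=T; simplify:
  drop -5 from [-2, -5, -1] -> [-2, -1]
  satisfied 4 clause(s); 2 remain; assigned so far: [5]
unit clause [1] forces x1=T; simplify:
  drop -1 from [-2, -1] -> [-2]
  satisfied 1 clause(s); 1 remain; assigned so far: [1, 5]
unit clause [-2] forces x2=F; simplify:
  satisfied 1 clause(s); 0 remain; assigned so far: [1, 2, 5]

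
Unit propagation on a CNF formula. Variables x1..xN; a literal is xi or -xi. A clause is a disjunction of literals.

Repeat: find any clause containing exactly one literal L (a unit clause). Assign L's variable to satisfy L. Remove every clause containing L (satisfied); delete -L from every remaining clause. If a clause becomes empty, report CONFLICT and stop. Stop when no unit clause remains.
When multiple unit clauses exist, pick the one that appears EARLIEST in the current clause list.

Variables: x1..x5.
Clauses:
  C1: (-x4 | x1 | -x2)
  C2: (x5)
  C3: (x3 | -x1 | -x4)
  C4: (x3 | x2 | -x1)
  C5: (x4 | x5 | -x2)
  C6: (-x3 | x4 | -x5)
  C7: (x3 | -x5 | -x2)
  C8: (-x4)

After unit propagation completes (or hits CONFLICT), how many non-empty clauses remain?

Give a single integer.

unit clause [5] forces x5=T; simplify:
  drop -5 from [-3, 4, -5] -> [-3, 4]
  drop -5 from [3, -5, -2] -> [3, -2]
  satisfied 2 clause(s); 6 remain; assigned so far: [5]
unit clause [-4] forces x4=F; simplify:
  drop 4 from [-3, 4] -> [-3]
  satisfied 3 clause(s); 3 remain; assigned so far: [4, 5]
unit clause [-3] forces x3=F; simplify:
  drop 3 from [3, 2, -1] -> [2, -1]
  drop 3 from [3, -2] -> [-2]
  satisfied 1 clause(s); 2 remain; assigned so far: [3, 4, 5]
unit clause [-2] forces x2=F; simplify:
  drop 2 from [2, -1] -> [-1]
  satisfied 1 clause(s); 1 remain; assigned so far: [2, 3, 4, 5]
unit clause [-1] forces x1=F; simplify:
  satisfied 1 clause(s); 0 remain; assigned so far: [1, 2, 3, 4, 5]

Answer: 0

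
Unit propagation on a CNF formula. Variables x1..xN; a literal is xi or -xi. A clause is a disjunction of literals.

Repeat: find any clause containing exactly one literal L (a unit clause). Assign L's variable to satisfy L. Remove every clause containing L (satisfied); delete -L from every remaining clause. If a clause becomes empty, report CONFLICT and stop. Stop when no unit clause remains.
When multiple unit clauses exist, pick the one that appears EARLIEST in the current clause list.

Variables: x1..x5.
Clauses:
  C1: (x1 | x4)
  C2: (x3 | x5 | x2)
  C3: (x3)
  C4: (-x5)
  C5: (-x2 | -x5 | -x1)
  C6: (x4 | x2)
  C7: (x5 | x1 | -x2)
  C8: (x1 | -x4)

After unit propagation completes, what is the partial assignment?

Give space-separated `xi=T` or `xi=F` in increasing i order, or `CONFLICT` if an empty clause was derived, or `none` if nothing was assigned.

Answer: x3=T x5=F

Derivation:
unit clause [3] forces x3=T; simplify:
  satisfied 2 clause(s); 6 remain; assigned so far: [3]
unit clause [-5] forces x5=F; simplify:
  drop 5 from [5, 1, -2] -> [1, -2]
  satisfied 2 clause(s); 4 remain; assigned so far: [3, 5]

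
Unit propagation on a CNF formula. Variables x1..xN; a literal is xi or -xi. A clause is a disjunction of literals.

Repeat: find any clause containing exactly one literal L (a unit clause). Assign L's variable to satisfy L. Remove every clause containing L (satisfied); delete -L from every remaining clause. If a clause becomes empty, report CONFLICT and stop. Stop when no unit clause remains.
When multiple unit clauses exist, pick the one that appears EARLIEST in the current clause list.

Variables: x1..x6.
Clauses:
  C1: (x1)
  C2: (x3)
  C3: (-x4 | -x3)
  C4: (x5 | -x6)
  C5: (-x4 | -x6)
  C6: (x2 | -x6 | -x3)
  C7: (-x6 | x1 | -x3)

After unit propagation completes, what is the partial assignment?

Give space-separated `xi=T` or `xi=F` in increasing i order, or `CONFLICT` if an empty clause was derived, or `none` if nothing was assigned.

unit clause [1] forces x1=T; simplify:
  satisfied 2 clause(s); 5 remain; assigned so far: [1]
unit clause [3] forces x3=T; simplify:
  drop -3 from [-4, -3] -> [-4]
  drop -3 from [2, -6, -3] -> [2, -6]
  satisfied 1 clause(s); 4 remain; assigned so far: [1, 3]
unit clause [-4] forces x4=F; simplify:
  satisfied 2 clause(s); 2 remain; assigned so far: [1, 3, 4]

Answer: x1=T x3=T x4=F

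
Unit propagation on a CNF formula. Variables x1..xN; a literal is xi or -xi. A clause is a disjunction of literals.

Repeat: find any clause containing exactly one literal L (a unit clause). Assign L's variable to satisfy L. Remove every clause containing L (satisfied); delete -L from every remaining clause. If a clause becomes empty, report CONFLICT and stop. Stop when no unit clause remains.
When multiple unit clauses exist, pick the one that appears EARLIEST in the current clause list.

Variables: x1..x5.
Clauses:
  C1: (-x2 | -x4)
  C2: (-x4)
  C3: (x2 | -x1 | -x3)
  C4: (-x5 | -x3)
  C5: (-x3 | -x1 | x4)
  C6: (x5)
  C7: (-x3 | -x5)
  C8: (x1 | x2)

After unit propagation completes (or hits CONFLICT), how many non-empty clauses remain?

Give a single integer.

Answer: 1

Derivation:
unit clause [-4] forces x4=F; simplify:
  drop 4 from [-3, -1, 4] -> [-3, -1]
  satisfied 2 clause(s); 6 remain; assigned so far: [4]
unit clause [5] forces x5=T; simplify:
  drop -5 from [-5, -3] -> [-3]
  drop -5 from [-3, -5] -> [-3]
  satisfied 1 clause(s); 5 remain; assigned so far: [4, 5]
unit clause [-3] forces x3=F; simplify:
  satisfied 4 clause(s); 1 remain; assigned so far: [3, 4, 5]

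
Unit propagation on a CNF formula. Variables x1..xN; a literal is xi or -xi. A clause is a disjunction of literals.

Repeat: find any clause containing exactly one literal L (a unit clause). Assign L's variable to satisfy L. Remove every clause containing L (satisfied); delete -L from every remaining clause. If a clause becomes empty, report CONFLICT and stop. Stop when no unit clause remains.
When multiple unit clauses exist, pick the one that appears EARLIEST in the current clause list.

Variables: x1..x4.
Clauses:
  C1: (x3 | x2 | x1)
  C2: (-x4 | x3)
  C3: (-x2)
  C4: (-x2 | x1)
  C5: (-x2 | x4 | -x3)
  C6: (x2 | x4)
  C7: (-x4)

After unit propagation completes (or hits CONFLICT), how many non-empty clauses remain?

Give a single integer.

Answer: 2

Derivation:
unit clause [-2] forces x2=F; simplify:
  drop 2 from [3, 2, 1] -> [3, 1]
  drop 2 from [2, 4] -> [4]
  satisfied 3 clause(s); 4 remain; assigned so far: [2]
unit clause [4] forces x4=T; simplify:
  drop -4 from [-4, 3] -> [3]
  drop -4 from [-4] -> [] (empty!)
  satisfied 1 clause(s); 3 remain; assigned so far: [2, 4]
CONFLICT (empty clause)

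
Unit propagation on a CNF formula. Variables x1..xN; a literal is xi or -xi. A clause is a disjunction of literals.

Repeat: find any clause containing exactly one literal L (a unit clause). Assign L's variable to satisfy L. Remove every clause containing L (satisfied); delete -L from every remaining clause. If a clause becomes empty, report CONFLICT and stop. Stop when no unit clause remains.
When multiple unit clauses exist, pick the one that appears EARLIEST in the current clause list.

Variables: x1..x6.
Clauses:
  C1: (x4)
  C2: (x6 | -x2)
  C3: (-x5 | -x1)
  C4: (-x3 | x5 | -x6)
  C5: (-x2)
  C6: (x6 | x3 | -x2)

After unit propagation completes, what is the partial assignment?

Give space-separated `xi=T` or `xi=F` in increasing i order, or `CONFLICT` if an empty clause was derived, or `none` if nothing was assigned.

unit clause [4] forces x4=T; simplify:
  satisfied 1 clause(s); 5 remain; assigned so far: [4]
unit clause [-2] forces x2=F; simplify:
  satisfied 3 clause(s); 2 remain; assigned so far: [2, 4]

Answer: x2=F x4=T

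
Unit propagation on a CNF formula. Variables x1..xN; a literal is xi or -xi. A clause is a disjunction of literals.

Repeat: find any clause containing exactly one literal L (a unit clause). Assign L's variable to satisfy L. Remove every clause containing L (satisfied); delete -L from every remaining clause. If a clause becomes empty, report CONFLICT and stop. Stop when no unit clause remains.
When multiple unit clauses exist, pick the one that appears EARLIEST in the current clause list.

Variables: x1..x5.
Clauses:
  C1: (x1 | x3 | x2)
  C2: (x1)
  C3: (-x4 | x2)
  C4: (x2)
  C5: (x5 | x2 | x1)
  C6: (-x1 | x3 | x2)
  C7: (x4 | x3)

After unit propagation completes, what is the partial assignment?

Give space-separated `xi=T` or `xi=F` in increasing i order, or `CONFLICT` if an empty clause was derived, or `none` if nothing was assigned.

unit clause [1] forces x1=T; simplify:
  drop -1 from [-1, 3, 2] -> [3, 2]
  satisfied 3 clause(s); 4 remain; assigned so far: [1]
unit clause [2] forces x2=T; simplify:
  satisfied 3 clause(s); 1 remain; assigned so far: [1, 2]

Answer: x1=T x2=T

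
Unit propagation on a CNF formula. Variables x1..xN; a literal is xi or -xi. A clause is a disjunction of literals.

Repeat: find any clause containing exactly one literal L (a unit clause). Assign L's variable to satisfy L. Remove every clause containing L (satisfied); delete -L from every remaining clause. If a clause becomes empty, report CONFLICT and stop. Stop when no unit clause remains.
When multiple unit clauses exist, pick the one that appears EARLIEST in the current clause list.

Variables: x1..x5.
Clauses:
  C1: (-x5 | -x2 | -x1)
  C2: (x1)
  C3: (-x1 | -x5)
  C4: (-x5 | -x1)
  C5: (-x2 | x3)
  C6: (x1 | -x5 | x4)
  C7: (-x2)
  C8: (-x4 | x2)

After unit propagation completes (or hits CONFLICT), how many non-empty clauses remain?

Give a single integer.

Answer: 0

Derivation:
unit clause [1] forces x1=T; simplify:
  drop -1 from [-5, -2, -1] -> [-5, -2]
  drop -1 from [-1, -5] -> [-5]
  drop -1 from [-5, -1] -> [-5]
  satisfied 2 clause(s); 6 remain; assigned so far: [1]
unit clause [-5] forces x5=F; simplify:
  satisfied 3 clause(s); 3 remain; assigned so far: [1, 5]
unit clause [-2] forces x2=F; simplify:
  drop 2 from [-4, 2] -> [-4]
  satisfied 2 clause(s); 1 remain; assigned so far: [1, 2, 5]
unit clause [-4] forces x4=F; simplify:
  satisfied 1 clause(s); 0 remain; assigned so far: [1, 2, 4, 5]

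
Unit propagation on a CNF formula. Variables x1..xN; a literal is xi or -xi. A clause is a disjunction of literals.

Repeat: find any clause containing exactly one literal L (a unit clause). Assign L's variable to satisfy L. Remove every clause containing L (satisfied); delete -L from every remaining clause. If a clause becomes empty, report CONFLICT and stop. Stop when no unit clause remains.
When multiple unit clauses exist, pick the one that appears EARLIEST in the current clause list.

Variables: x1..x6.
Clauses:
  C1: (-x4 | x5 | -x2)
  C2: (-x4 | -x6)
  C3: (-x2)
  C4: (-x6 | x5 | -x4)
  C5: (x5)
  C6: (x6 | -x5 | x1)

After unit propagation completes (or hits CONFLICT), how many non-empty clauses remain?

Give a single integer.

unit clause [-2] forces x2=F; simplify:
  satisfied 2 clause(s); 4 remain; assigned so far: [2]
unit clause [5] forces x5=T; simplify:
  drop -5 from [6, -5, 1] -> [6, 1]
  satisfied 2 clause(s); 2 remain; assigned so far: [2, 5]

Answer: 2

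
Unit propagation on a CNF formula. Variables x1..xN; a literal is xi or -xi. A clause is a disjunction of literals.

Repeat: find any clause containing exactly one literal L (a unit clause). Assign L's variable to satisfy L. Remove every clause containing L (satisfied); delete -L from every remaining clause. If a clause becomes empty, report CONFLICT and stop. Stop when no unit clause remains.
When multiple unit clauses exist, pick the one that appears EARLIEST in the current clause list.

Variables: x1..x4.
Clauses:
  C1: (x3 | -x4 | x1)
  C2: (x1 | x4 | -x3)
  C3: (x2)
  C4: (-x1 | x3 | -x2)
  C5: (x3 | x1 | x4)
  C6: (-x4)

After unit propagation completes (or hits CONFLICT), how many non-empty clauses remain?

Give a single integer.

Answer: 3

Derivation:
unit clause [2] forces x2=T; simplify:
  drop -2 from [-1, 3, -2] -> [-1, 3]
  satisfied 1 clause(s); 5 remain; assigned so far: [2]
unit clause [-4] forces x4=F; simplify:
  drop 4 from [1, 4, -3] -> [1, -3]
  drop 4 from [3, 1, 4] -> [3, 1]
  satisfied 2 clause(s); 3 remain; assigned so far: [2, 4]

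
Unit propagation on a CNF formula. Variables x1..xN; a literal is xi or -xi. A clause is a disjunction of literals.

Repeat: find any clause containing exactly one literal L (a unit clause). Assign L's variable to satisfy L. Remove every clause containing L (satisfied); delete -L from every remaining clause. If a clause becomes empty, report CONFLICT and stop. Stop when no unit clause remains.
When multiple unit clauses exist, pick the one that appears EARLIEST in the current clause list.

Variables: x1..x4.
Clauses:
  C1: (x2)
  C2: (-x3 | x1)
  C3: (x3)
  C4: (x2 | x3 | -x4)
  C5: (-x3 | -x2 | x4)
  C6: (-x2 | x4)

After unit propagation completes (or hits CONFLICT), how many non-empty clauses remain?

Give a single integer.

Answer: 0

Derivation:
unit clause [2] forces x2=T; simplify:
  drop -2 from [-3, -2, 4] -> [-3, 4]
  drop -2 from [-2, 4] -> [4]
  satisfied 2 clause(s); 4 remain; assigned so far: [2]
unit clause [3] forces x3=T; simplify:
  drop -3 from [-3, 1] -> [1]
  drop -3 from [-3, 4] -> [4]
  satisfied 1 clause(s); 3 remain; assigned so far: [2, 3]
unit clause [1] forces x1=T; simplify:
  satisfied 1 clause(s); 2 remain; assigned so far: [1, 2, 3]
unit clause [4] forces x4=T; simplify:
  satisfied 2 clause(s); 0 remain; assigned so far: [1, 2, 3, 4]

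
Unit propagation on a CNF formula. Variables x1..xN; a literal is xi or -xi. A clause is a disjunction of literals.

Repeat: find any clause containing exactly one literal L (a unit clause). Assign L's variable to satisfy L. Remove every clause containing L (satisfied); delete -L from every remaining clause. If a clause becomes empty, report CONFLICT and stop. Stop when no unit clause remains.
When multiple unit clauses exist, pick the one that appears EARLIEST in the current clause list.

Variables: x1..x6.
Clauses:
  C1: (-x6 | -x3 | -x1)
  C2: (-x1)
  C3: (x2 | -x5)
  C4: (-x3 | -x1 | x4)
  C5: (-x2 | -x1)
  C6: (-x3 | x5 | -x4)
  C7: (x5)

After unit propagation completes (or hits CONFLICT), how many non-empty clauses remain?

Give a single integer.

unit clause [-1] forces x1=F; simplify:
  satisfied 4 clause(s); 3 remain; assigned so far: [1]
unit clause [5] forces x5=T; simplify:
  drop -5 from [2, -5] -> [2]
  satisfied 2 clause(s); 1 remain; assigned so far: [1, 5]
unit clause [2] forces x2=T; simplify:
  satisfied 1 clause(s); 0 remain; assigned so far: [1, 2, 5]

Answer: 0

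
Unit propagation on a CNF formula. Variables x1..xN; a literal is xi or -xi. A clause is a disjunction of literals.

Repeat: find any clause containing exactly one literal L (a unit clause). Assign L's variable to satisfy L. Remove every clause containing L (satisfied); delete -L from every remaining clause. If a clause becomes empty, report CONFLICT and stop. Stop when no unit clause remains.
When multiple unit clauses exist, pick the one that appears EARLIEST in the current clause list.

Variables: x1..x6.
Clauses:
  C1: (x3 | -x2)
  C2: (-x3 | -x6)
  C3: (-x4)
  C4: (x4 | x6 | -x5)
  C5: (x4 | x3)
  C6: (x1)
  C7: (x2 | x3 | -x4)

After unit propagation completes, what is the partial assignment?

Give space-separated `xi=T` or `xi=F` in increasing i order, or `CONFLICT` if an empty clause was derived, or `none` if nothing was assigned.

Answer: x1=T x3=T x4=F x5=F x6=F

Derivation:
unit clause [-4] forces x4=F; simplify:
  drop 4 from [4, 6, -5] -> [6, -5]
  drop 4 from [4, 3] -> [3]
  satisfied 2 clause(s); 5 remain; assigned so far: [4]
unit clause [3] forces x3=T; simplify:
  drop -3 from [-3, -6] -> [-6]
  satisfied 2 clause(s); 3 remain; assigned so far: [3, 4]
unit clause [-6] forces x6=F; simplify:
  drop 6 from [6, -5] -> [-5]
  satisfied 1 clause(s); 2 remain; assigned so far: [3, 4, 6]
unit clause [-5] forces x5=F; simplify:
  satisfied 1 clause(s); 1 remain; assigned so far: [3, 4, 5, 6]
unit clause [1] forces x1=T; simplify:
  satisfied 1 clause(s); 0 remain; assigned so far: [1, 3, 4, 5, 6]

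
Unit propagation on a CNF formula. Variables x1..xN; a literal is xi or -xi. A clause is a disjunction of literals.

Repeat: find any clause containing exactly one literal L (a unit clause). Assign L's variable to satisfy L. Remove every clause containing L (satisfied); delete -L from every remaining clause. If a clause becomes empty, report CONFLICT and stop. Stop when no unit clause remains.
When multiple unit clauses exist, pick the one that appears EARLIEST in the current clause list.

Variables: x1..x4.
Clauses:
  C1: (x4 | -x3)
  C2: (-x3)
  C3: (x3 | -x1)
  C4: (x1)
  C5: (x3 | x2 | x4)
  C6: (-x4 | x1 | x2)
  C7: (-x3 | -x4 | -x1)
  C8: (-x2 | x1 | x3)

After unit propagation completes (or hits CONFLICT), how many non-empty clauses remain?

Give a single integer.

unit clause [-3] forces x3=F; simplify:
  drop 3 from [3, -1] -> [-1]
  drop 3 from [3, 2, 4] -> [2, 4]
  drop 3 from [-2, 1, 3] -> [-2, 1]
  satisfied 3 clause(s); 5 remain; assigned so far: [3]
unit clause [-1] forces x1=F; simplify:
  drop 1 from [1] -> [] (empty!)
  drop 1 from [-4, 1, 2] -> [-4, 2]
  drop 1 from [-2, 1] -> [-2]
  satisfied 1 clause(s); 4 remain; assigned so far: [1, 3]
CONFLICT (empty clause)

Answer: 3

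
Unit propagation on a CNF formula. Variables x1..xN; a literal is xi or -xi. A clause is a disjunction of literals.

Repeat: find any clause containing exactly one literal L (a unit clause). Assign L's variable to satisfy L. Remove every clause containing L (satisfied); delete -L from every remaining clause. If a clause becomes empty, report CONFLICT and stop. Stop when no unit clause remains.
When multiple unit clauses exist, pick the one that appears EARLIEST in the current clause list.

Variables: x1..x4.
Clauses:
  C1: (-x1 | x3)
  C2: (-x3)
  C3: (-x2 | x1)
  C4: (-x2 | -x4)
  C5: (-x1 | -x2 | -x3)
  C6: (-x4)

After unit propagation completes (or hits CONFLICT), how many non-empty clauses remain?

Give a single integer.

Answer: 0

Derivation:
unit clause [-3] forces x3=F; simplify:
  drop 3 from [-1, 3] -> [-1]
  satisfied 2 clause(s); 4 remain; assigned so far: [3]
unit clause [-1] forces x1=F; simplify:
  drop 1 from [-2, 1] -> [-2]
  satisfied 1 clause(s); 3 remain; assigned so far: [1, 3]
unit clause [-2] forces x2=F; simplify:
  satisfied 2 clause(s); 1 remain; assigned so far: [1, 2, 3]
unit clause [-4] forces x4=F; simplify:
  satisfied 1 clause(s); 0 remain; assigned so far: [1, 2, 3, 4]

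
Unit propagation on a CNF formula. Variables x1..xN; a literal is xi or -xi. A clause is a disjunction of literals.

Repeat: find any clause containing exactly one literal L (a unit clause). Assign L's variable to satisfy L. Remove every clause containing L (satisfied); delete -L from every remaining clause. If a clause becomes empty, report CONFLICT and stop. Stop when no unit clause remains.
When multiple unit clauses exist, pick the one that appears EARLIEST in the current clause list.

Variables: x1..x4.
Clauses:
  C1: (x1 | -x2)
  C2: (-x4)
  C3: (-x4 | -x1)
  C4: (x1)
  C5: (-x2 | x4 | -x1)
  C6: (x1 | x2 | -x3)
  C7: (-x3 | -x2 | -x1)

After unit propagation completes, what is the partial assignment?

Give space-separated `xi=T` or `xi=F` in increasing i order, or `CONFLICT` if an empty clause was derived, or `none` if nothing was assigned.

Answer: x1=T x2=F x4=F

Derivation:
unit clause [-4] forces x4=F; simplify:
  drop 4 from [-2, 4, -1] -> [-2, -1]
  satisfied 2 clause(s); 5 remain; assigned so far: [4]
unit clause [1] forces x1=T; simplify:
  drop -1 from [-2, -1] -> [-2]
  drop -1 from [-3, -2, -1] -> [-3, -2]
  satisfied 3 clause(s); 2 remain; assigned so far: [1, 4]
unit clause [-2] forces x2=F; simplify:
  satisfied 2 clause(s); 0 remain; assigned so far: [1, 2, 4]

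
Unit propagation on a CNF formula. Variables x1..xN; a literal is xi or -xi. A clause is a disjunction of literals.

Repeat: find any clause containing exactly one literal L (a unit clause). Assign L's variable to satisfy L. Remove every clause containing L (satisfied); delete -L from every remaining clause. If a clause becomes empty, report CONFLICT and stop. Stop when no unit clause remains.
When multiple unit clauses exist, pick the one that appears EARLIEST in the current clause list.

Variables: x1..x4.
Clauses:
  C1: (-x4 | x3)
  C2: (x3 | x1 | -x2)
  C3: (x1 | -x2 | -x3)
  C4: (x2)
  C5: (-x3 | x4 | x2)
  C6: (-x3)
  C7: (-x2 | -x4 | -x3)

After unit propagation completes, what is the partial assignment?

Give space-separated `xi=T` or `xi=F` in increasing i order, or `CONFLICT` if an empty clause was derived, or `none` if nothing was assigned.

Answer: x1=T x2=T x3=F x4=F

Derivation:
unit clause [2] forces x2=T; simplify:
  drop -2 from [3, 1, -2] -> [3, 1]
  drop -2 from [1, -2, -3] -> [1, -3]
  drop -2 from [-2, -4, -3] -> [-4, -3]
  satisfied 2 clause(s); 5 remain; assigned so far: [2]
unit clause [-3] forces x3=F; simplify:
  drop 3 from [-4, 3] -> [-4]
  drop 3 from [3, 1] -> [1]
  satisfied 3 clause(s); 2 remain; assigned so far: [2, 3]
unit clause [-4] forces x4=F; simplify:
  satisfied 1 clause(s); 1 remain; assigned so far: [2, 3, 4]
unit clause [1] forces x1=T; simplify:
  satisfied 1 clause(s); 0 remain; assigned so far: [1, 2, 3, 4]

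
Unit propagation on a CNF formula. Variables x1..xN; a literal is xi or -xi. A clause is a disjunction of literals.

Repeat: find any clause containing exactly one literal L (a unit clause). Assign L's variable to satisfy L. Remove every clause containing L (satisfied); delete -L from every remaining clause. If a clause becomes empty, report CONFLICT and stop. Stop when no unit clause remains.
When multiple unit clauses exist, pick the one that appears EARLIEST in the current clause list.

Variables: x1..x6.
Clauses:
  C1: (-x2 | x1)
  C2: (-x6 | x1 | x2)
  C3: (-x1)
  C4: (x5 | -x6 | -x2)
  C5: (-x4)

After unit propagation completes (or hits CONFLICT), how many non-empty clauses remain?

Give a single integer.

Answer: 0

Derivation:
unit clause [-1] forces x1=F; simplify:
  drop 1 from [-2, 1] -> [-2]
  drop 1 from [-6, 1, 2] -> [-6, 2]
  satisfied 1 clause(s); 4 remain; assigned so far: [1]
unit clause [-2] forces x2=F; simplify:
  drop 2 from [-6, 2] -> [-6]
  satisfied 2 clause(s); 2 remain; assigned so far: [1, 2]
unit clause [-6] forces x6=F; simplify:
  satisfied 1 clause(s); 1 remain; assigned so far: [1, 2, 6]
unit clause [-4] forces x4=F; simplify:
  satisfied 1 clause(s); 0 remain; assigned so far: [1, 2, 4, 6]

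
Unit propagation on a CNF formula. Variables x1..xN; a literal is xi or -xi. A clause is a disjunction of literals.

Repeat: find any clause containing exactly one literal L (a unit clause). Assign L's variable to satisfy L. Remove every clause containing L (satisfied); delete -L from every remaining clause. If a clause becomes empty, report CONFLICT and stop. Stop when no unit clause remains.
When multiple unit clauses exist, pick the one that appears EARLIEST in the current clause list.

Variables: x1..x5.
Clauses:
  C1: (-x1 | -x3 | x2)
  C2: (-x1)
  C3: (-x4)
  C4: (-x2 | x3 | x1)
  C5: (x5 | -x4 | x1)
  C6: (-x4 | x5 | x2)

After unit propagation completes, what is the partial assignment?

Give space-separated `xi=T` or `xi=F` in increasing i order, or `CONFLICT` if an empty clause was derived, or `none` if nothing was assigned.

unit clause [-1] forces x1=F; simplify:
  drop 1 from [-2, 3, 1] -> [-2, 3]
  drop 1 from [5, -4, 1] -> [5, -4]
  satisfied 2 clause(s); 4 remain; assigned so far: [1]
unit clause [-4] forces x4=F; simplify:
  satisfied 3 clause(s); 1 remain; assigned so far: [1, 4]

Answer: x1=F x4=F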